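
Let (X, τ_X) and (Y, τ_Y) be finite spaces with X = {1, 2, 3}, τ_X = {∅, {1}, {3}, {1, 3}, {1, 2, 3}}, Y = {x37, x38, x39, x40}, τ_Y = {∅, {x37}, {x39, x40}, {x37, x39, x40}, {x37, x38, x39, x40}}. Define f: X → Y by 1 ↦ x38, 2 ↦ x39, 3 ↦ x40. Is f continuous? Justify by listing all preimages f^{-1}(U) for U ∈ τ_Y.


f is NOT continuous.

Compute f^{-1}(U) for each U ∈ τ_Y:
  U = ∅: f^{-1}(U) = ∅ ∈ τ_X ✓.
  U = {x37}: f^{-1}(U) = ∅ ∈ τ_X ✓.
  U = {x39, x40}: f^{-1}(U) = {2, 3} ∉ τ_X ✗.
  U = {x37, x39, x40}: f^{-1}(U) = {2, 3} ∉ τ_X ✗.
  U = {x37, x38, x39, x40}: f^{-1}(U) = {1, 2, 3} ∈ τ_X ✓.
Found U = {x39, x40} with f^{-1}(U) = {2, 3} not in τ_X. Therefore f is NOT continuous.


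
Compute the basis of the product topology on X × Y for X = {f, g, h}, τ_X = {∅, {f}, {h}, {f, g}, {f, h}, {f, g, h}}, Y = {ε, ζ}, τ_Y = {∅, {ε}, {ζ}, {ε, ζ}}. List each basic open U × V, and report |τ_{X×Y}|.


Basis B = {∅ × ∅, {f} × {ε}, {f} × {ζ}, {h} × {ε}, {h} × {ζ}, {f} × {ε, ζ}, {f, g} × {ε}, {f, h} × {ε}, {f, g} × {ζ}, {f, h} × {ζ}, {h} × {ε, ζ}, {f, g, h} × {ε}, {f, g, h} × {ζ}, {f, g} × {ε, ζ}, {f, h} × {ε, ζ}, {f, g, h} × {ε, ζ}}; |τ_{X×Y}| = 36.

Enumerate products U × V with U ∈ τ_X, V ∈ τ_Y (deduplicated):
  ∅ × ∅ = {} (∅)
  {f} × {ε} = {(f,ε)}
  {f} × {ζ} = {(f,ζ)}
  {h} × {ε} = {(h,ε)}
  {h} × {ζ} = {(h,ζ)}
  {f} × {ε, ζ} = {(f,ε), (f,ζ)}
  {f, g} × {ε} = {(f,ε), (g,ε)}
  {f, h} × {ε} = {(f,ε), (h,ε)}
  {f, g} × {ζ} = {(f,ζ), (g,ζ)}
  {f, h} × {ζ} = {(f,ζ), (h,ζ)}
  {h} × {ε, ζ} = {(h,ε), (h,ζ)}
  {f, g, h} × {ε} = {(f,ε), (g,ε), (h,ε)}
  {f, g, h} × {ζ} = {(f,ζ), (g,ζ), (h,ζ)}
  {f, g} × {ε, ζ} = {(f,ε), (f,ζ), (g,ε), (g,ζ)}
  {f, h} × {ε, ζ} = {(f,ε), (f,ζ), (h,ε), (h,ζ)}
  {f, g, h} × {ε, ζ} = {(f,ε), (f,ζ), (g,ε), (g,ζ), (h,ε), (h,ζ)}
These 16 distinct sets form the basis B.
Close under arbitrary unions to get τ_{X×Y}; counting gives |τ_{X×Y}| = 36.


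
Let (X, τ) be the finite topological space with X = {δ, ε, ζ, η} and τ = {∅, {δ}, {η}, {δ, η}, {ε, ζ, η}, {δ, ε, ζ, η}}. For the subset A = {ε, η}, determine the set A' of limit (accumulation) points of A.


A' = {ε, ζ}

For each x ∈ X, list the open sets U ∈ τ with x ∈ U, then check whether U ∩ (A ∖ {x}) ≠ ∅ for every such U.
  x = δ: open {δ} ∋ x has {δ} ∩ (A ∖ {δ}) = ∅, so x is NOT a limit point.
  x = ε: opens ∋ x are {ε, ζ, η}, {δ, ε, ζ, η}; each meets A ∖ {ε}, so x IS a limit point.
  x = ζ: opens ∋ x are {ε, ζ, η}, {δ, ε, ζ, η}; each meets A ∖ {ζ}, so x IS a limit point.
  x = η: open {η} ∋ x has {η} ∩ (A ∖ {η}) = ∅, so x is NOT a limit point.
Collecting: A' = {ε, ζ}.


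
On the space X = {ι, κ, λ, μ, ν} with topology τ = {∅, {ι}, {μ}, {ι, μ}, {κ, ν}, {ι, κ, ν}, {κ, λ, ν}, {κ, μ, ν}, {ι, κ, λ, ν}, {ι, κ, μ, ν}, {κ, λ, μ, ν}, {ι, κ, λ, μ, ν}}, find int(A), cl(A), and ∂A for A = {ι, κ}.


int(A) = {ι}, cl(A) = {ι, κ, λ, ν}, ∂A = {κ, λ, ν}.

Closed sets in (X, τ) are complements of opens:
  closed(X, τ) = {∅, {ι}, {λ}, {μ}, {ι, λ}, {ι, μ}, {λ, μ}, {ι, λ, μ}, {κ, λ, ν}, {ι, κ, λ, ν}, {κ, λ, μ, ν}, {ι, κ, λ, μ, ν}}.
int(A) = ⋃ {U ∈ τ : U ⊆ A}. Opens contained in A: ∅, {ι}.
Taking the union of these: int(A) = {ι}.
cl(A) = ⋂ {C closed : A ⊆ C}. Closed sets containing A: {ι, κ, λ, ν}, {ι, κ, λ, μ, ν}.
Intersecting these: cl(A) = {ι, κ, λ, ν}.
∂A = cl(A) ∖ int(A) = {ι, κ, λ, ν} ∖ {ι} = {κ, λ, ν}.


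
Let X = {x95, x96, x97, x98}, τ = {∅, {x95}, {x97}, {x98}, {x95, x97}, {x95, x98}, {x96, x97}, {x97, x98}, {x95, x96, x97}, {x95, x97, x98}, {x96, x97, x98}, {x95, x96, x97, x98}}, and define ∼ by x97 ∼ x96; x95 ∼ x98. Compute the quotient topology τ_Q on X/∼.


X/∼ = {[x95=x98], [x96=x97]}; |τ_Q| = 4.

Equivalence classes: [x95=x98], [x96=x97].
Quotient map π: X → X/∼ sends x95 ↦ [x95=x98], x96 ↦ [x96=x97], x97 ↦ [x96=x97], x98 ↦ [x95=x98].
For each subset V ⊆ X/∼, compute π^{-1}(V) ⊆ X and check whether π^{-1}(V) ∈ τ. V is open in τ_Q iff π^{-1}(V) ∈ τ.
  V = {}: π^{-1}(V) = ∅ ∈ τ ✓.
  V = {[x95=x98]}: π^{-1}(V) = {x95, x98} ∈ τ ✓.
  V = {[x96=x97]}: π^{-1}(V) = {x96, x97} ∈ τ ✓.
  V = {[x95=x98], [x96=x97]}: π^{-1}(V) = {x95, x96, x97, x98} ∈ τ ✓.
Open sets in the quotient: τ_Q = {{}, {[x95=x98]}, {[x96=x97]}, {[x95=x98], [x96=x97]}} (4 elements).


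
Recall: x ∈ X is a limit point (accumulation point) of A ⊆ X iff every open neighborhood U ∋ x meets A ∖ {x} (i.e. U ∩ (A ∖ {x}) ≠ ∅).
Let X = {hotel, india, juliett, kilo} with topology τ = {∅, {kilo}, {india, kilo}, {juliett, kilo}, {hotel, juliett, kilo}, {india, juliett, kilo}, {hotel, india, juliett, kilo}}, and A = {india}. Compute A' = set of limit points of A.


A' = ∅

For each x ∈ X, list the open sets U ∈ τ with x ∈ U, then check whether U ∩ (A ∖ {x}) ≠ ∅ for every such U.
  x = hotel: open {hotel, juliett, kilo} ∋ x has {hotel, juliett, kilo} ∩ (A ∖ {hotel}) = ∅, so x is NOT a limit point.
  x = india: open {india, kilo} ∋ x has {india, kilo} ∩ (A ∖ {india}) = ∅, so x is NOT a limit point.
  x = juliett: open {juliett, kilo} ∋ x has {juliett, kilo} ∩ (A ∖ {juliett}) = ∅, so x is NOT a limit point.
  x = kilo: open {kilo} ∋ x has {kilo} ∩ (A ∖ {kilo}) = ∅, so x is NOT a limit point.
Collecting: A' = ∅.


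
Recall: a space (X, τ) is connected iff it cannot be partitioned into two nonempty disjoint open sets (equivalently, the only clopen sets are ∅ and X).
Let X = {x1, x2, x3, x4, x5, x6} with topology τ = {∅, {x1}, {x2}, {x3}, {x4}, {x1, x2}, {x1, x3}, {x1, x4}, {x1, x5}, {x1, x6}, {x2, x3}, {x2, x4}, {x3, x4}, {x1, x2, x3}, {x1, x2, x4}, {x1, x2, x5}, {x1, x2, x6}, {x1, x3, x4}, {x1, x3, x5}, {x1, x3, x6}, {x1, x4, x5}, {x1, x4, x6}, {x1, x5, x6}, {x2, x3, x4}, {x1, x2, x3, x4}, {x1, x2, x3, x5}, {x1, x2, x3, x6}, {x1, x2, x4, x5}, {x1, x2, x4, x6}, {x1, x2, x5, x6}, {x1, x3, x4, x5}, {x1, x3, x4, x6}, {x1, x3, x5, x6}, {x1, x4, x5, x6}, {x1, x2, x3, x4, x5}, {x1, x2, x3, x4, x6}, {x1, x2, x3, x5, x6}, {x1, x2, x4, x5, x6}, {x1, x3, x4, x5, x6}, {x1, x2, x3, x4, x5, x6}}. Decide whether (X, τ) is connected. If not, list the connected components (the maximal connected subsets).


(X, τ) is disconnected; components = [{x2}, {x3}, {x4}, {x1, x5, x6}].

Find clopen sets (U ∈ τ with X ∖ U ∈ τ):
  U = ∅, X ∖ U = {x1, x2, x3, x4, x5, x6} — both open, so U is clopen.
  U = {x2}, X ∖ U = {x1, x3, x4, x5, x6} — both open, so U is clopen.
  U = {x3}, X ∖ U = {x1, x2, x4, x5, x6} — both open, so U is clopen.
  U = {x4}, X ∖ U = {x1, x2, x3, x5, x6} — both open, so U is clopen.
  U = {x2, x3}, X ∖ U = {x1, x4, x5, x6} — both open, so U is clopen.
  U = {x2, x4}, X ∖ U = {x1, x3, x5, x6} — both open, so U is clopen.
  U = {x3, x4}, X ∖ U = {x1, x2, x5, x6} — both open, so U is clopen.
  U = {x1, x5, x6}, X ∖ U = {x2, x3, x4} — both open, so U is clopen.
  U = {x2, x3, x4}, X ∖ U = {x1, x5, x6} — both open, so U is clopen.
  U = {x1, x2, x5, x6}, X ∖ U = {x3, x4} — both open, so U is clopen.
  U = {x1, x3, x5, x6}, X ∖ U = {x2, x4} — both open, so U is clopen.
  U = {x1, x4, x5, x6}, X ∖ U = {x2, x3} — both open, so U is clopen.
  U = {x1, x2, x3, x5, x6}, X ∖ U = {x4} — both open, so U is clopen.
  U = {x1, x2, x4, x5, x6}, X ∖ U = {x3} — both open, so U is clopen.
  U = {x1, x3, x4, x5, x6}, X ∖ U = {x2} — both open, so U is clopen.
  U = {x1, x2, x3, x4, x5, x6}, X ∖ U = ∅ — both open, so U is clopen.
Nontrivial clopen(s) exist: e.g. {x2, x4}. So (X, τ) is disconnected.
Compute connected components by grouping points that agree on all clopens:
  component: {x2}
  component: {x3}
  component: {x4}
  component: {x1, x5, x6}


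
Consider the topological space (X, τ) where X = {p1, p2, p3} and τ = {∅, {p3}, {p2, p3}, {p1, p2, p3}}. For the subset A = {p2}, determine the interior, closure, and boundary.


int(A) = ∅, cl(A) = {p1, p2}, ∂A = {p1, p2}.

Closed sets in (X, τ) are complements of opens:
  closed(X, τ) = {∅, {p1}, {p1, p2}, {p1, p2, p3}}.
int(A) = ⋃ {U ∈ τ : U ⊆ A}. Opens contained in A: ∅.
Taking the union of these: int(A) = ∅.
cl(A) = ⋂ {C closed : A ⊆ C}. Closed sets containing A: {p1, p2}, {p1, p2, p3}.
Intersecting these: cl(A) = {p1, p2}.
∂A = cl(A) ∖ int(A) = {p1, p2} ∖ ∅ = {p1, p2}.


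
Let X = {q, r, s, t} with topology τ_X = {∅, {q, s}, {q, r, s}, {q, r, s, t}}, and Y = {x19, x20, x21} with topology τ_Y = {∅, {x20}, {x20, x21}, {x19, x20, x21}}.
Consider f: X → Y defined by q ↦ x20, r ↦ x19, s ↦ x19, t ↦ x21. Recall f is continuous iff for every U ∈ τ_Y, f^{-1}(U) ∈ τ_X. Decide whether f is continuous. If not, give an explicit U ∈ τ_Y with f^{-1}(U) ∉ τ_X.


f is NOT continuous.

Compute f^{-1}(U) for each U ∈ τ_Y:
  U = ∅: f^{-1}(U) = ∅ ∈ τ_X ✓.
  U = {x20}: f^{-1}(U) = {q} ∉ τ_X ✗.
  U = {x20, x21}: f^{-1}(U) = {q, t} ∉ τ_X ✗.
  U = {x19, x20, x21}: f^{-1}(U) = {q, r, s, t} ∈ τ_X ✓.
Found U = {x20} with f^{-1}(U) = {q} not in τ_X. Therefore f is NOT continuous.


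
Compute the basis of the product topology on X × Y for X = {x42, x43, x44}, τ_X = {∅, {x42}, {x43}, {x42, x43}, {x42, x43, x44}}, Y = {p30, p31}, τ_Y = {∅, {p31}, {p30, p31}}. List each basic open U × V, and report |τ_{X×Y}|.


Basis B = {∅ × ∅, {x42} × {p31}, {x43} × {p31}, {x42} × {p30, p31}, {x42, x43} × {p31}, {x43} × {p30, p31}, {x42, x43, x44} × {p31}, {x42, x43} × {p30, p31}, {x42, x43, x44} × {p30, p31}}; |τ_{X×Y}| = 14.

Enumerate products U × V with U ∈ τ_X, V ∈ τ_Y (deduplicated):
  ∅ × ∅ = {} (∅)
  {x42} × {p31} = {(x42,p31)}
  {x43} × {p31} = {(x43,p31)}
  {x42} × {p30, p31} = {(x42,p30), (x42,p31)}
  {x42, x43} × {p31} = {(x42,p31), (x43,p31)}
  {x43} × {p30, p31} = {(x43,p30), (x43,p31)}
  {x42, x43, x44} × {p31} = {(x42,p31), (x43,p31), (x44,p31)}
  {x42, x43} × {p30, p31} = {(x42,p30), (x42,p31), (x43,p30), (x43,p31)}
  {x42, x43, x44} × {p30, p31} = {(x42,p30), (x42,p31), (x43,p30), (x43,p31), (x44,p30), (x44,p31)}
These 9 distinct sets form the basis B.
Close under arbitrary unions to get τ_{X×Y}; counting gives |τ_{X×Y}| = 14.


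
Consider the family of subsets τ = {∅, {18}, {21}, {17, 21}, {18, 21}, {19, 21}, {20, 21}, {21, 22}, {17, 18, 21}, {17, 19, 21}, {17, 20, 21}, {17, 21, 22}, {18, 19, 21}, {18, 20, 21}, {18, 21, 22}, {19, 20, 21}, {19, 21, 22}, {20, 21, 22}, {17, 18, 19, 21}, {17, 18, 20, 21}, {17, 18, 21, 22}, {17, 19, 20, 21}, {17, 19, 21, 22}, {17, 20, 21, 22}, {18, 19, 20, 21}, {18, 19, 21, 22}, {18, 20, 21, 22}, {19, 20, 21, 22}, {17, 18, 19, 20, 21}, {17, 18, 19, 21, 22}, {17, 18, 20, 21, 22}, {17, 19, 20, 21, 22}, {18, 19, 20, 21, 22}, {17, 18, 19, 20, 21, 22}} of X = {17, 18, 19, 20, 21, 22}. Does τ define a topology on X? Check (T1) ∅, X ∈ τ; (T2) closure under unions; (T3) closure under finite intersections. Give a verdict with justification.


τ IS a topology on X.

Axiom (T1): ∅ ∈ τ? Yes; X ∈ τ? Yes.
Axiom (T2/T3): check pairwise unions and intersections of members of τ.
All pairwise intersections and unions checked — each lies in τ. Therefore τ satisfies (T1), (T2), (T3): it IS a topology on X.


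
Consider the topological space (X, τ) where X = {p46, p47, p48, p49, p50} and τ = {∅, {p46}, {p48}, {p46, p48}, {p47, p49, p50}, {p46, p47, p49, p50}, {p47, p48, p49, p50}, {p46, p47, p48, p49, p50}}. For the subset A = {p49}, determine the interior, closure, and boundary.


int(A) = ∅, cl(A) = {p47, p49, p50}, ∂A = {p47, p49, p50}.

Closed sets in (X, τ) are complements of opens:
  closed(X, τ) = {∅, {p46}, {p48}, {p46, p48}, {p47, p49, p50}, {p46, p47, p49, p50}, {p47, p48, p49, p50}, {p46, p47, p48, p49, p50}}.
int(A) = ⋃ {U ∈ τ : U ⊆ A}. Opens contained in A: ∅.
Taking the union of these: int(A) = ∅.
cl(A) = ⋂ {C closed : A ⊆ C}. Closed sets containing A: {p47, p49, p50}, {p46, p47, p49, p50}, {p47, p48, p49, p50}, {p46, p47, p48, p49, p50}.
Intersecting these: cl(A) = {p47, p49, p50}.
∂A = cl(A) ∖ int(A) = {p47, p49, p50} ∖ ∅ = {p47, p49, p50}.


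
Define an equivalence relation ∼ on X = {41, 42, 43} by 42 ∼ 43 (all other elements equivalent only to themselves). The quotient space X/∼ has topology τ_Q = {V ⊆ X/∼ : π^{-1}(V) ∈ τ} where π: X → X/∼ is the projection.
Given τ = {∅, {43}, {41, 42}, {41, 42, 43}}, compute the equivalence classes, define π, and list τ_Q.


X/∼ = {[41], [42=43]}; |τ_Q| = 2.

Equivalence classes: [41], [42=43].
Quotient map π: X → X/∼ sends 41 ↦ [41], 42 ↦ [42=43], 43 ↦ [42=43].
For each subset V ⊆ X/∼, compute π^{-1}(V) ⊆ X and check whether π^{-1}(V) ∈ τ. V is open in τ_Q iff π^{-1}(V) ∈ τ.
  V = {}: π^{-1}(V) = ∅ ∈ τ ✓.
  V = {[41]}: π^{-1}(V) = {41} ∉ τ ✗.
  V = {[42=43]}: π^{-1}(V) = {42, 43} ∉ τ ✗.
  V = {[41], [42=43]}: π^{-1}(V) = {41, 42, 43} ∈ τ ✓.
Open sets in the quotient: τ_Q = {{}, {[41], [42=43]}} (2 elements).


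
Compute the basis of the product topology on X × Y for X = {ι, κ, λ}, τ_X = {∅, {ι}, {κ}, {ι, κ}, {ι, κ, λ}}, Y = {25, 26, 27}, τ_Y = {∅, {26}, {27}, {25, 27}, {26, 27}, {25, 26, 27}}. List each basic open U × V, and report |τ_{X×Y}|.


Basis B = {∅ × ∅, {ι} × {26}, {ι} × {27}, {κ} × {26}, {κ} × {27}, {ι} × {25, 27}, {ι} × {26, 27}, {ι, κ} × {26}, {ι, κ} × {27}, {κ} × {25, 27}, {κ} × {26, 27}, {ι} × {25, 26, 27}, {ι, κ, λ} × {26}, {ι, κ, λ} × {27}, {κ} × {25, 26, 27}, {ι, κ} × {25, 27}, {ι, κ} × {26, 27}, {ι, κ} × {25, 26, 27}, {ι, κ, λ} × {25, 27}, {ι, κ, λ} × {26, 27}, {ι, κ, λ} × {25, 26, 27}}; |τ_{X×Y}| = 70.

Enumerate products U × V with U ∈ τ_X, V ∈ τ_Y (deduplicated):
  ∅ × ∅ = {} (∅)
  {ι} × {26} = {(ι,26)}
  {ι} × {27} = {(ι,27)}
  {κ} × {26} = {(κ,26)}
  {κ} × {27} = {(κ,27)}
  {ι} × {25, 27} = {(ι,25), (ι,27)}
  {ι} × {26, 27} = {(ι,26), (ι,27)}
  {ι, κ} × {26} = {(ι,26), (κ,26)}
  {ι, κ} × {27} = {(ι,27), (κ,27)}
  {κ} × {25, 27} = {(κ,25), (κ,27)}
  {κ} × {26, 27} = {(κ,26), (κ,27)}
  {ι} × {25, 26, 27} = {(ι,25), (ι,26), (ι,27)}
  {ι, κ, λ} × {26} = {(ι,26), (κ,26), (λ,26)}
  {ι, κ, λ} × {27} = {(ι,27), (κ,27), (λ,27)}
  {κ} × {25, 26, 27} = {(κ,25), (κ,26), (κ,27)}
  {ι, κ} × {25, 27} = {(ι,25), (ι,27), (κ,25), (κ,27)}
  {ι, κ} × {26, 27} = {(ι,26), (ι,27), (κ,26), (κ,27)}
  {ι, κ} × {25, 26, 27} = {(ι,25), (ι,26), (ι,27), (κ,25), (κ,26), (κ,27)}
  {ι, κ, λ} × {25, 27} = {(ι,25), (ι,27), (κ,25), (κ,27), (λ,25), (λ,27)}
  {ι, κ, λ} × {26, 27} = {(ι,26), (ι,27), (κ,26), (κ,27), (λ,26), (λ,27)}
  {ι, κ, λ} × {25, 26, 27} = {(ι,25), (ι,26), (ι,27), (κ,25), (κ,26), (κ,27), (λ,25), (λ,26), (λ,27)}
These 21 distinct sets form the basis B.
Close under arbitrary unions to get τ_{X×Y}; counting gives |τ_{X×Y}| = 70.


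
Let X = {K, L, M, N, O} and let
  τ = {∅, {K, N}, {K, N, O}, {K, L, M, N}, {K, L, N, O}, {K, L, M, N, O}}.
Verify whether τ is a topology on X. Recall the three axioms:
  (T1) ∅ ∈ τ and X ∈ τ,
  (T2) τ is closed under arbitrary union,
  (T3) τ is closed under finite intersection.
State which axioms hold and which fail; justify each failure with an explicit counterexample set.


τ is NOT a topology on X.

Axiom (T1): ∅ ∈ τ? Yes; X ∈ τ? Yes.
Axiom (T2/T3): check pairwise unions and intersections of members of τ.
Counterexample for (T3): {K, L, M, N} ∩ {K, L, N, O} = {K, L, N} ∉ τ. Therefore τ is NOT a topology.


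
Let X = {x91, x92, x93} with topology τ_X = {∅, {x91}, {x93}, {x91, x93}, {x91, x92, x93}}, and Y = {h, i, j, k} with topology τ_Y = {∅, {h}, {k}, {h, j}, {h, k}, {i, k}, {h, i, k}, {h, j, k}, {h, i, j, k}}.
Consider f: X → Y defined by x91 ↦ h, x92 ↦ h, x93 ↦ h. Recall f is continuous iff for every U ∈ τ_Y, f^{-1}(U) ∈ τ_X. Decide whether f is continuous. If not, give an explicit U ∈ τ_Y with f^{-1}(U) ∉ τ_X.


f IS continuous.

Compute f^{-1}(U) for each U ∈ τ_Y:
  U = ∅: f^{-1}(U) = ∅ ∈ τ_X ✓.
  U = {h}: f^{-1}(U) = {x91, x92, x93} ∈ τ_X ✓.
  U = {k}: f^{-1}(U) = ∅ ∈ τ_X ✓.
  U = {h, j}: f^{-1}(U) = {x91, x92, x93} ∈ τ_X ✓.
  U = {h, k}: f^{-1}(U) = {x91, x92, x93} ∈ τ_X ✓.
  U = {i, k}: f^{-1}(U) = ∅ ∈ τ_X ✓.
  U = {h, i, k}: f^{-1}(U) = {x91, x92, x93} ∈ τ_X ✓.
  U = {h, j, k}: f^{-1}(U) = {x91, x92, x93} ∈ τ_X ✓.
  U = {h, i, j, k}: f^{-1}(U) = {x91, x92, x93} ∈ τ_X ✓.
Every preimage lies in τ_X, so f IS continuous.


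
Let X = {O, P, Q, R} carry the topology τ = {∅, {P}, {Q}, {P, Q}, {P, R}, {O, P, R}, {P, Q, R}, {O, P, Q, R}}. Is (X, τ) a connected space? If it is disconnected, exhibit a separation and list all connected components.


(X, τ) is disconnected; components = [{Q}, {O, P, R}].

Find clopen sets (U ∈ τ with X ∖ U ∈ τ):
  U = ∅, X ∖ U = {O, P, Q, R} — both open, so U is clopen.
  U = {Q}, X ∖ U = {O, P, R} — both open, so U is clopen.
  U = {O, P, R}, X ∖ U = {Q} — both open, so U is clopen.
  U = {O, P, Q, R}, X ∖ U = ∅ — both open, so U is clopen.
Nontrivial clopen(s) exist: e.g. {O, P, R}. So (X, τ) is disconnected.
Compute connected components by grouping points that agree on all clopens:
  component: {Q}
  component: {O, P, R}


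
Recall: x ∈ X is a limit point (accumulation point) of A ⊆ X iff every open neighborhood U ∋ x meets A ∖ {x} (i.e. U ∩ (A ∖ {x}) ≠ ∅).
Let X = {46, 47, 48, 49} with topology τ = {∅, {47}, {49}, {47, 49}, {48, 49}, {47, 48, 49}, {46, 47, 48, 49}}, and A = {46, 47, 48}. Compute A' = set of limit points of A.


A' = {46}

For each x ∈ X, list the open sets U ∈ τ with x ∈ U, then check whether U ∩ (A ∖ {x}) ≠ ∅ for every such U.
  x = 46: opens ∋ x are {46, 47, 48, 49}; each meets A ∖ {46}, so x IS a limit point.
  x = 47: open {47} ∋ x has {47} ∩ (A ∖ {47}) = ∅, so x is NOT a limit point.
  x = 48: open {48, 49} ∋ x has {48, 49} ∩ (A ∖ {48}) = ∅, so x is NOT a limit point.
  x = 49: open {49} ∋ x has {49} ∩ (A ∖ {49}) = ∅, so x is NOT a limit point.
Collecting: A' = {46}.


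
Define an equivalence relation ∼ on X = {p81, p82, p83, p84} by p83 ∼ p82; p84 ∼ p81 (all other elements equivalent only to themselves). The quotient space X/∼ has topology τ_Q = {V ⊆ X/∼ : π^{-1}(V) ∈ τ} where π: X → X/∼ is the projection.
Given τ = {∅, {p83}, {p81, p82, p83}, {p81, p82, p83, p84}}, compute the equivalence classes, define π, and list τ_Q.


X/∼ = {[p81=p84], [p82=p83]}; |τ_Q| = 2.

Equivalence classes: [p81=p84], [p82=p83].
Quotient map π: X → X/∼ sends p81 ↦ [p81=p84], p82 ↦ [p82=p83], p83 ↦ [p82=p83], p84 ↦ [p81=p84].
For each subset V ⊆ X/∼, compute π^{-1}(V) ⊆ X and check whether π^{-1}(V) ∈ τ. V is open in τ_Q iff π^{-1}(V) ∈ τ.
  V = {}: π^{-1}(V) = ∅ ∈ τ ✓.
  V = {[p81=p84]}: π^{-1}(V) = {p81, p84} ∉ τ ✗.
  V = {[p82=p83]}: π^{-1}(V) = {p82, p83} ∉ τ ✗.
  V = {[p81=p84], [p82=p83]}: π^{-1}(V) = {p81, p82, p83, p84} ∈ τ ✓.
Open sets in the quotient: τ_Q = {{}, {[p81=p84], [p82=p83]}} (2 elements).


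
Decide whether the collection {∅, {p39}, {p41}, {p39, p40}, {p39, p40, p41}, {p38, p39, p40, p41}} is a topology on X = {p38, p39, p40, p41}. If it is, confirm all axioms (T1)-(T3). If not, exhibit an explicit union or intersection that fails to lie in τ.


τ is NOT a topology on X.

Axiom (T1): ∅ ∈ τ? Yes; X ∈ τ? Yes.
Axiom (T2/T3): check pairwise unions and intersections of members of τ.
Counterexample for (T2): {p39} ∪ {p41} = {p39, p41} ∉ τ. Therefore τ is NOT a topology.


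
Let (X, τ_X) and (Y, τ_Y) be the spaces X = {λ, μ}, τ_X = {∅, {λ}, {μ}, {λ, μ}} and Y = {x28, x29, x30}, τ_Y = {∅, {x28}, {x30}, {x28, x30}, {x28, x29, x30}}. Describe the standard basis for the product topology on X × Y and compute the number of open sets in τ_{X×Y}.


Basis B = {∅ × ∅, {λ} × {x28}, {λ} × {x30}, {μ} × {x28}, {μ} × {x30}, {λ} × {x28, x30}, {λ, μ} × {x28}, {λ, μ} × {x30}, {μ} × {x28, x30}, {λ} × {x28, x29, x30}, {μ} × {x28, x29, x30}, {λ, μ} × {x28, x30}, {λ, μ} × {x28, x29, x30}}; |τ_{X×Y}| = 25.

Enumerate products U × V with U ∈ τ_X, V ∈ τ_Y (deduplicated):
  ∅ × ∅ = {} (∅)
  {λ} × {x28} = {(λ,x28)}
  {λ} × {x30} = {(λ,x30)}
  {μ} × {x28} = {(μ,x28)}
  {μ} × {x30} = {(μ,x30)}
  {λ} × {x28, x30} = {(λ,x28), (λ,x30)}
  {λ, μ} × {x28} = {(λ,x28), (μ,x28)}
  {λ, μ} × {x30} = {(λ,x30), (μ,x30)}
  {μ} × {x28, x30} = {(μ,x28), (μ,x30)}
  {λ} × {x28, x29, x30} = {(λ,x28), (λ,x29), (λ,x30)}
  {μ} × {x28, x29, x30} = {(μ,x28), (μ,x29), (μ,x30)}
  {λ, μ} × {x28, x30} = {(λ,x28), (λ,x30), (μ,x28), (μ,x30)}
  {λ, μ} × {x28, x29, x30} = {(λ,x28), (λ,x29), (λ,x30), (μ,x28), (μ,x29), (μ,x30)}
These 13 distinct sets form the basis B.
Close under arbitrary unions to get τ_{X×Y}; counting gives |τ_{X×Y}| = 25.


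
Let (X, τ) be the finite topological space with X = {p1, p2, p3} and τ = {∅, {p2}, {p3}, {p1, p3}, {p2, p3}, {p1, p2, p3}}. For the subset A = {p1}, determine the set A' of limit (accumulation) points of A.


A' = ∅

For each x ∈ X, list the open sets U ∈ τ with x ∈ U, then check whether U ∩ (A ∖ {x}) ≠ ∅ for every such U.
  x = p1: open {p1, p3} ∋ x has {p1, p3} ∩ (A ∖ {p1}) = ∅, so x is NOT a limit point.
  x = p2: open {p2} ∋ x has {p2} ∩ (A ∖ {p2}) = ∅, so x is NOT a limit point.
  x = p3: open {p3} ∋ x has {p3} ∩ (A ∖ {p3}) = ∅, so x is NOT a limit point.
Collecting: A' = ∅.


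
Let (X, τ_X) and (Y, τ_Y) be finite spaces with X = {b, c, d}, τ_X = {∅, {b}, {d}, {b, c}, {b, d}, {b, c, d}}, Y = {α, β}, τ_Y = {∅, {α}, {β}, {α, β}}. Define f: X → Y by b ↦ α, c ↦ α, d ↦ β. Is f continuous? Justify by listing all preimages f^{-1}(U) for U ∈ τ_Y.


f IS continuous.

Compute f^{-1}(U) for each U ∈ τ_Y:
  U = ∅: f^{-1}(U) = ∅ ∈ τ_X ✓.
  U = {α}: f^{-1}(U) = {b, c} ∈ τ_X ✓.
  U = {β}: f^{-1}(U) = {d} ∈ τ_X ✓.
  U = {α, β}: f^{-1}(U) = {b, c, d} ∈ τ_X ✓.
Every preimage lies in τ_X, so f IS continuous.


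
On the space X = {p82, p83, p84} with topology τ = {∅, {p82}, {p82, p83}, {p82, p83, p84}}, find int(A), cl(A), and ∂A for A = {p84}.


int(A) = ∅, cl(A) = {p84}, ∂A = {p84}.

Closed sets in (X, τ) are complements of opens:
  closed(X, τ) = {∅, {p84}, {p83, p84}, {p82, p83, p84}}.
int(A) = ⋃ {U ∈ τ : U ⊆ A}. Opens contained in A: ∅.
Taking the union of these: int(A) = ∅.
cl(A) = ⋂ {C closed : A ⊆ C}. Closed sets containing A: {p84}, {p83, p84}, {p82, p83, p84}.
Intersecting these: cl(A) = {p84}.
∂A = cl(A) ∖ int(A) = {p84} ∖ ∅ = {p84}.


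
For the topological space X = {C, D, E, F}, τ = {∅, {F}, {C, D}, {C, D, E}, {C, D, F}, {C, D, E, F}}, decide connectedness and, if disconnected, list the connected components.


(X, τ) is disconnected; components = [{F}, {C, D, E}].

Find clopen sets (U ∈ τ with X ∖ U ∈ τ):
  U = ∅, X ∖ U = {C, D, E, F} — both open, so U is clopen.
  U = {F}, X ∖ U = {C, D, E} — both open, so U is clopen.
  U = {C, D, E}, X ∖ U = {F} — both open, so U is clopen.
  U = {C, D, E, F}, X ∖ U = ∅ — both open, so U is clopen.
Nontrivial clopen(s) exist: e.g. {F}. So (X, τ) is disconnected.
Compute connected components by grouping points that agree on all clopens:
  component: {F}
  component: {C, D, E}


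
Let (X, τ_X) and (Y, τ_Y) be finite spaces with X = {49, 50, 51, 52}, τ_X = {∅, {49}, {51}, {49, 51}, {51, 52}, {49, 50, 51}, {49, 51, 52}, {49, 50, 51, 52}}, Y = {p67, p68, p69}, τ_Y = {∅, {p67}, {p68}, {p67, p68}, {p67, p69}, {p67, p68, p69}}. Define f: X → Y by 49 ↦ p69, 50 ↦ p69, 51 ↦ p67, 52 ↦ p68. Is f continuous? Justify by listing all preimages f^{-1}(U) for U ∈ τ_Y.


f is NOT continuous.

Compute f^{-1}(U) for each U ∈ τ_Y:
  U = ∅: f^{-1}(U) = ∅ ∈ τ_X ✓.
  U = {p67}: f^{-1}(U) = {51} ∈ τ_X ✓.
  U = {p68}: f^{-1}(U) = {52} ∉ τ_X ✗.
  U = {p67, p68}: f^{-1}(U) = {51, 52} ∈ τ_X ✓.
  U = {p67, p69}: f^{-1}(U) = {49, 50, 51} ∈ τ_X ✓.
  U = {p67, p68, p69}: f^{-1}(U) = {49, 50, 51, 52} ∈ τ_X ✓.
Found U = {p68} with f^{-1}(U) = {52} not in τ_X. Therefore f is NOT continuous.


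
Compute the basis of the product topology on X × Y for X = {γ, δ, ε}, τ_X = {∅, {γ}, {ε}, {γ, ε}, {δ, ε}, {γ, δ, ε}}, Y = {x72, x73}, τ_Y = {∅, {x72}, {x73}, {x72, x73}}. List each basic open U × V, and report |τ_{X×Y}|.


Basis B = {∅ × ∅, {γ} × {x72}, {γ} × {x73}, {ε} × {x72}, {ε} × {x73}, {γ} × {x72, x73}, {γ, ε} × {x72}, {γ, ε} × {x73}, {δ, ε} × {x72}, {δ, ε} × {x73}, {ε} × {x72, x73}, {γ, δ, ε} × {x72}, {γ, δ, ε} × {x73}, {γ, ε} × {x72, x73}, {δ, ε} × {x72, x73}, {γ, δ, ε} × {x72, x73}}; |τ_{X×Y}| = 36.

Enumerate products U × V with U ∈ τ_X, V ∈ τ_Y (deduplicated):
  ∅ × ∅ = {} (∅)
  {γ} × {x72} = {(γ,x72)}
  {γ} × {x73} = {(γ,x73)}
  {ε} × {x72} = {(ε,x72)}
  {ε} × {x73} = {(ε,x73)}
  {γ} × {x72, x73} = {(γ,x72), (γ,x73)}
  {γ, ε} × {x72} = {(γ,x72), (ε,x72)}
  {γ, ε} × {x73} = {(γ,x73), (ε,x73)}
  {δ, ε} × {x72} = {(δ,x72), (ε,x72)}
  {δ, ε} × {x73} = {(δ,x73), (ε,x73)}
  {ε} × {x72, x73} = {(ε,x72), (ε,x73)}
  {γ, δ, ε} × {x72} = {(γ,x72), (δ,x72), (ε,x72)}
  {γ, δ, ε} × {x73} = {(γ,x73), (δ,x73), (ε,x73)}
  {γ, ε} × {x72, x73} = {(γ,x72), (γ,x73), (ε,x72), (ε,x73)}
  {δ, ε} × {x72, x73} = {(δ,x72), (δ,x73), (ε,x72), (ε,x73)}
  {γ, δ, ε} × {x72, x73} = {(γ,x72), (γ,x73), (δ,x72), (δ,x73), (ε,x72), (ε,x73)}
These 16 distinct sets form the basis B.
Close under arbitrary unions to get τ_{X×Y}; counting gives |τ_{X×Y}| = 36.


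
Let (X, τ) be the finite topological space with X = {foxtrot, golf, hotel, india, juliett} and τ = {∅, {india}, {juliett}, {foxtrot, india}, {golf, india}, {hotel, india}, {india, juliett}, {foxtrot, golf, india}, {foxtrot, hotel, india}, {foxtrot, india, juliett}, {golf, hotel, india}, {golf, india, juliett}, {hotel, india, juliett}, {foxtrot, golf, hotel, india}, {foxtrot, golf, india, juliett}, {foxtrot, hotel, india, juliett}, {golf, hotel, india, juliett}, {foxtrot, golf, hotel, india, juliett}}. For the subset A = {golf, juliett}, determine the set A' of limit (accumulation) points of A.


A' = ∅

For each x ∈ X, list the open sets U ∈ τ with x ∈ U, then check whether U ∩ (A ∖ {x}) ≠ ∅ for every such U.
  x = foxtrot: open {foxtrot, india} ∋ x has {foxtrot, india} ∩ (A ∖ {foxtrot}) = ∅, so x is NOT a limit point.
  x = golf: open {golf, india} ∋ x has {golf, india} ∩ (A ∖ {golf}) = ∅, so x is NOT a limit point.
  x = hotel: open {hotel, india} ∋ x has {hotel, india} ∩ (A ∖ {hotel}) = ∅, so x is NOT a limit point.
  x = india: open {india} ∋ x has {india} ∩ (A ∖ {india}) = ∅, so x is NOT a limit point.
  x = juliett: open {juliett} ∋ x has {juliett} ∩ (A ∖ {juliett}) = ∅, so x is NOT a limit point.
Collecting: A' = ∅.


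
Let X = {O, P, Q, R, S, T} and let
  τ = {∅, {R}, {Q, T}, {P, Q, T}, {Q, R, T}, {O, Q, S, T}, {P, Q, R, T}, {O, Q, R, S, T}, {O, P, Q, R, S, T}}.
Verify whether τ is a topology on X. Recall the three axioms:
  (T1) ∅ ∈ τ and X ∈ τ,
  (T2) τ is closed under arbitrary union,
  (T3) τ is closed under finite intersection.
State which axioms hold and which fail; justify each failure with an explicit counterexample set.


τ is NOT a topology on X.

Axiom (T1): ∅ ∈ τ? Yes; X ∈ τ? Yes.
Axiom (T2/T3): check pairwise unions and intersections of members of τ.
Counterexample for (T2): {P, Q, T} ∪ {O, Q, S, T} = {O, P, Q, S, T} ∉ τ. Therefore τ is NOT a topology.


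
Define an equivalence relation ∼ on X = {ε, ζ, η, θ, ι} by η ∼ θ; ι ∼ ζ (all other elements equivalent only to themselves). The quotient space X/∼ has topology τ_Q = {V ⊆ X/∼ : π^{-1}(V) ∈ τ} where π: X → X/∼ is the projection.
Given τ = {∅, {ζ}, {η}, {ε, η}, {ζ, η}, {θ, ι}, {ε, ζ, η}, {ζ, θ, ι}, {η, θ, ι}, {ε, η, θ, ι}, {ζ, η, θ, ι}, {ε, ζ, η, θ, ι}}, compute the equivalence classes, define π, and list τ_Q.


X/∼ = {[ε], [ζ=ι], [η=θ]}; |τ_Q| = 3.

Equivalence classes: [ε], [ζ=ι], [η=θ].
Quotient map π: X → X/∼ sends ε ↦ [ε], ζ ↦ [ζ=ι], η ↦ [η=θ], θ ↦ [η=θ], ι ↦ [ζ=ι].
For each subset V ⊆ X/∼, compute π^{-1}(V) ⊆ X and check whether π^{-1}(V) ∈ τ. V is open in τ_Q iff π^{-1}(V) ∈ τ.
  V = {}: π^{-1}(V) = ∅ ∈ τ ✓.
  V = {[ε]}: π^{-1}(V) = {ε} ∉ τ ✗.
  V = {[ζ=ι]}: π^{-1}(V) = {ζ, ι} ∉ τ ✗.
  V = {[ε], [ζ=ι]}: π^{-1}(V) = {ε, ζ, ι} ∉ τ ✗.
  V = {[η=θ]}: π^{-1}(V) = {η, θ} ∉ τ ✗.
  V = {[ε], [η=θ]}: π^{-1}(V) = {ε, η, θ} ∉ τ ✗.
  V = {[ζ=ι], [η=θ]}: π^{-1}(V) = {ζ, η, θ, ι} ∈ τ ✓.
  V = {[ε], [ζ=ι], [η=θ]}: π^{-1}(V) = {ε, ζ, η, θ, ι} ∈ τ ✓.
Open sets in the quotient: τ_Q = {{}, {[ζ=ι], [η=θ]}, {[ε], [ζ=ι], [η=θ]}} (3 elements).


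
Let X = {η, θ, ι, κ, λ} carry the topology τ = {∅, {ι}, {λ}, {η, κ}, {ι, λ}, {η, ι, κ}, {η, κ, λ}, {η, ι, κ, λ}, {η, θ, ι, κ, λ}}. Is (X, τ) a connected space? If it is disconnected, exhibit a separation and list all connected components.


(X, τ) is connected.

Find clopen sets (U ∈ τ with X ∖ U ∈ τ):
  U = ∅, X ∖ U = {η, θ, ι, κ, λ} — both open, so U is clopen.
  U = {η, θ, ι, κ, λ}, X ∖ U = ∅ — both open, so U is clopen.
Only trivial clopens (∅ and X) exist, so (X, τ) is connected.
Compute connected components by grouping points that agree on all clopens:
  component: {η, θ, ι, κ, λ}


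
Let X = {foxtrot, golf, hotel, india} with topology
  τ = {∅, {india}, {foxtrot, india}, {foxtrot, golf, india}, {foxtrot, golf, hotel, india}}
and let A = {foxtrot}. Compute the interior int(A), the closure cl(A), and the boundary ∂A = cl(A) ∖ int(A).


int(A) = ∅, cl(A) = {foxtrot, golf, hotel}, ∂A = {foxtrot, golf, hotel}.

Closed sets in (X, τ) are complements of opens:
  closed(X, τ) = {∅, {hotel}, {golf, hotel}, {foxtrot, golf, hotel}, {foxtrot, golf, hotel, india}}.
int(A) = ⋃ {U ∈ τ : U ⊆ A}. Opens contained in A: ∅.
Taking the union of these: int(A) = ∅.
cl(A) = ⋂ {C closed : A ⊆ C}. Closed sets containing A: {foxtrot, golf, hotel}, {foxtrot, golf, hotel, india}.
Intersecting these: cl(A) = {foxtrot, golf, hotel}.
∂A = cl(A) ∖ int(A) = {foxtrot, golf, hotel} ∖ ∅ = {foxtrot, golf, hotel}.


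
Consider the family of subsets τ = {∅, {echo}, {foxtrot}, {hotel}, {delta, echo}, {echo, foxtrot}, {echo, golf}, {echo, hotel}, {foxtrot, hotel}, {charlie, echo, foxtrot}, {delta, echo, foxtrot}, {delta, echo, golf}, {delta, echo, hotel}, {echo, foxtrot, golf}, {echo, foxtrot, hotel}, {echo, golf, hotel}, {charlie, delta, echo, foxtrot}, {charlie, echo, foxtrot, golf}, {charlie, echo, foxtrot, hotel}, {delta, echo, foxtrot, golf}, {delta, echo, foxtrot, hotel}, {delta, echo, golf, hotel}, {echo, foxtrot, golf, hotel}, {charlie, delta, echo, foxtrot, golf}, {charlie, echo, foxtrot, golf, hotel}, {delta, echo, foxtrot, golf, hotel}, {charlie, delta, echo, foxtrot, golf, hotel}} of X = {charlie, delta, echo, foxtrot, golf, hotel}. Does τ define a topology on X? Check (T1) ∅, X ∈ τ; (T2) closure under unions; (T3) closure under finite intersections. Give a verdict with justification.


τ is NOT a topology on X.

Axiom (T1): ∅ ∈ τ? Yes; X ∈ τ? Yes.
Axiom (T2/T3): check pairwise unions and intersections of members of τ.
Counterexample for (T2): {hotel} ∪ {charlie, delta, echo, foxtrot} = {charlie, delta, echo, foxtrot, hotel} ∉ τ. Therefore τ is NOT a topology.


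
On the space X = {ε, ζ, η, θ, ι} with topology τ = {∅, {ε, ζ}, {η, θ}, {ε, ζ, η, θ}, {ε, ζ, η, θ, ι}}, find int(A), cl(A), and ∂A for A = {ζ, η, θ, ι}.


int(A) = {η, θ}, cl(A) = {ε, ζ, η, θ, ι}, ∂A = {ε, ζ, ι}.

Closed sets in (X, τ) are complements of opens:
  closed(X, τ) = {∅, {ι}, {ε, ζ, ι}, {η, θ, ι}, {ε, ζ, η, θ, ι}}.
int(A) = ⋃ {U ∈ τ : U ⊆ A}. Opens contained in A: ∅, {η, θ}.
Taking the union of these: int(A) = {η, θ}.
cl(A) = ⋂ {C closed : A ⊆ C}. Closed sets containing A: {ε, ζ, η, θ, ι}.
Intersecting these: cl(A) = {ε, ζ, η, θ, ι}.
∂A = cl(A) ∖ int(A) = {ε, ζ, η, θ, ι} ∖ {η, θ} = {ε, ζ, ι}.


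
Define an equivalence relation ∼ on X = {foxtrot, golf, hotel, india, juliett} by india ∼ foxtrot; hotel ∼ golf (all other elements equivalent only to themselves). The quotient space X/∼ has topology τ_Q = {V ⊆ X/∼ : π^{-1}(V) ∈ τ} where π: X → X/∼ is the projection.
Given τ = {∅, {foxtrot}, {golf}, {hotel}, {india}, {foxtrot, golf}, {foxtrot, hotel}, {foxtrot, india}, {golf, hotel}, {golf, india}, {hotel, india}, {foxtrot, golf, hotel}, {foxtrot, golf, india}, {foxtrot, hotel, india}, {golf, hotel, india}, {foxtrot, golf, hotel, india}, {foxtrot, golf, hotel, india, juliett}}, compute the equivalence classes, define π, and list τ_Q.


X/∼ = {[foxtrot=india], [golf=hotel], [juliett]}; |τ_Q| = 5.

Equivalence classes: [foxtrot=india], [golf=hotel], [juliett].
Quotient map π: X → X/∼ sends foxtrot ↦ [foxtrot=india], golf ↦ [golf=hotel], hotel ↦ [golf=hotel], india ↦ [foxtrot=india], juliett ↦ [juliett].
For each subset V ⊆ X/∼, compute π^{-1}(V) ⊆ X and check whether π^{-1}(V) ∈ τ. V is open in τ_Q iff π^{-1}(V) ∈ τ.
  V = {}: π^{-1}(V) = ∅ ∈ τ ✓.
  V = {[foxtrot=india]}: π^{-1}(V) = {foxtrot, india} ∈ τ ✓.
  V = {[golf=hotel]}: π^{-1}(V) = {golf, hotel} ∈ τ ✓.
  V = {[foxtrot=india], [golf=hotel]}: π^{-1}(V) = {foxtrot, golf, hotel, india} ∈ τ ✓.
  V = {[juliett]}: π^{-1}(V) = {juliett} ∉ τ ✗.
  V = {[foxtrot=india], [juliett]}: π^{-1}(V) = {foxtrot, india, juliett} ∉ τ ✗.
  V = {[golf=hotel], [juliett]}: π^{-1}(V) = {golf, hotel, juliett} ∉ τ ✗.
  V = {[foxtrot=india], [golf=hotel], [juliett]}: π^{-1}(V) = {foxtrot, golf, hotel, india, juliett} ∈ τ ✓.
Open sets in the quotient: τ_Q = {{}, {[foxtrot=india]}, {[golf=hotel]}, {[foxtrot=india], [golf=hotel]}, {[foxtrot=india], [golf=hotel], [juliett]}} (5 elements).


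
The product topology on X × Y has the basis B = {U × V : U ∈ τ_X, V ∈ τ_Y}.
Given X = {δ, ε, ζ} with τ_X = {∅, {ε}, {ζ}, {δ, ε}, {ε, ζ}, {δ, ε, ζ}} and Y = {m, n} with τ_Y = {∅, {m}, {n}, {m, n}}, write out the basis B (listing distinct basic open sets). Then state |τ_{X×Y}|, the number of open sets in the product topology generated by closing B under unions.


Basis B = {∅ × ∅, {ε} × {m}, {ε} × {n}, {ζ} × {m}, {ζ} × {n}, {δ, ε} × {m}, {δ, ε} × {n}, {ε} × {m, n}, {ε, ζ} × {m}, {ε, ζ} × {n}, {ζ} × {m, n}, {δ, ε, ζ} × {m}, {δ, ε, ζ} × {n}, {δ, ε} × {m, n}, {ε, ζ} × {m, n}, {δ, ε, ζ} × {m, n}}; |τ_{X×Y}| = 36.

Enumerate products U × V with U ∈ τ_X, V ∈ τ_Y (deduplicated):
  ∅ × ∅ = {} (∅)
  {ε} × {m} = {(ε,m)}
  {ε} × {n} = {(ε,n)}
  {ζ} × {m} = {(ζ,m)}
  {ζ} × {n} = {(ζ,n)}
  {δ, ε} × {m} = {(δ,m), (ε,m)}
  {δ, ε} × {n} = {(δ,n), (ε,n)}
  {ε} × {m, n} = {(ε,m), (ε,n)}
  {ε, ζ} × {m} = {(ε,m), (ζ,m)}
  {ε, ζ} × {n} = {(ε,n), (ζ,n)}
  {ζ} × {m, n} = {(ζ,m), (ζ,n)}
  {δ, ε, ζ} × {m} = {(δ,m), (ε,m), (ζ,m)}
  {δ, ε, ζ} × {n} = {(δ,n), (ε,n), (ζ,n)}
  {δ, ε} × {m, n} = {(δ,m), (δ,n), (ε,m), (ε,n)}
  {ε, ζ} × {m, n} = {(ε,m), (ε,n), (ζ,m), (ζ,n)}
  {δ, ε, ζ} × {m, n} = {(δ,m), (δ,n), (ε,m), (ε,n), (ζ,m), (ζ,n)}
These 16 distinct sets form the basis B.
Close under arbitrary unions to get τ_{X×Y}; counting gives |τ_{X×Y}| = 36.


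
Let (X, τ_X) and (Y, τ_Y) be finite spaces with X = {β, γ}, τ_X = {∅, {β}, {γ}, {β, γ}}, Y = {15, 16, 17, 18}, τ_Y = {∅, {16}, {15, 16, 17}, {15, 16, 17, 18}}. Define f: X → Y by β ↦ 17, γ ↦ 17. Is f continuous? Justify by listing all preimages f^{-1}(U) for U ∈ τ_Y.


f IS continuous.

Compute f^{-1}(U) for each U ∈ τ_Y:
  U = ∅: f^{-1}(U) = ∅ ∈ τ_X ✓.
  U = {16}: f^{-1}(U) = ∅ ∈ τ_X ✓.
  U = {15, 16, 17}: f^{-1}(U) = {β, γ} ∈ τ_X ✓.
  U = {15, 16, 17, 18}: f^{-1}(U) = {β, γ} ∈ τ_X ✓.
Every preimage lies in τ_X, so f IS continuous.


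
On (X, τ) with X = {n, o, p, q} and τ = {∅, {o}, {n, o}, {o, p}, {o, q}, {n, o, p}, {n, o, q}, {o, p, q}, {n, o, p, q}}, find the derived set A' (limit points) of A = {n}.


A' = ∅

For each x ∈ X, list the open sets U ∈ τ with x ∈ U, then check whether U ∩ (A ∖ {x}) ≠ ∅ for every such U.
  x = n: open {n, o} ∋ x has {n, o} ∩ (A ∖ {n}) = ∅, so x is NOT a limit point.
  x = o: open {o} ∋ x has {o} ∩ (A ∖ {o}) = ∅, so x is NOT a limit point.
  x = p: open {o, p} ∋ x has {o, p} ∩ (A ∖ {p}) = ∅, so x is NOT a limit point.
  x = q: open {o, q} ∋ x has {o, q} ∩ (A ∖ {q}) = ∅, so x is NOT a limit point.
Collecting: A' = ∅.


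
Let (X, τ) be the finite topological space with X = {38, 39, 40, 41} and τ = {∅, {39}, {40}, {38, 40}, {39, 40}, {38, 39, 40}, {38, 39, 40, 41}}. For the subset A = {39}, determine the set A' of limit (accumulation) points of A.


A' = {41}

For each x ∈ X, list the open sets U ∈ τ with x ∈ U, then check whether U ∩ (A ∖ {x}) ≠ ∅ for every such U.
  x = 38: open {38, 40} ∋ x has {38, 40} ∩ (A ∖ {38}) = ∅, so x is NOT a limit point.
  x = 39: open {39} ∋ x has {39} ∩ (A ∖ {39}) = ∅, so x is NOT a limit point.
  x = 40: open {40} ∋ x has {40} ∩ (A ∖ {40}) = ∅, so x is NOT a limit point.
  x = 41: opens ∋ x are {38, 39, 40, 41}; each meets A ∖ {41}, so x IS a limit point.
Collecting: A' = {41}.


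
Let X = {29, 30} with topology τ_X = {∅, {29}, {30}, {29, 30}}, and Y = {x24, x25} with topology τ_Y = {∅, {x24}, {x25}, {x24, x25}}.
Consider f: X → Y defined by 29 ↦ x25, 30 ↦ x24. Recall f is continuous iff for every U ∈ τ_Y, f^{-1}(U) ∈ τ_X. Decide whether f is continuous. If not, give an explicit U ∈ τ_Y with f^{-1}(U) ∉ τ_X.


f IS continuous.

Compute f^{-1}(U) for each U ∈ τ_Y:
  U = ∅: f^{-1}(U) = ∅ ∈ τ_X ✓.
  U = {x24}: f^{-1}(U) = {30} ∈ τ_X ✓.
  U = {x25}: f^{-1}(U) = {29} ∈ τ_X ✓.
  U = {x24, x25}: f^{-1}(U) = {29, 30} ∈ τ_X ✓.
Every preimage lies in τ_X, so f IS continuous.


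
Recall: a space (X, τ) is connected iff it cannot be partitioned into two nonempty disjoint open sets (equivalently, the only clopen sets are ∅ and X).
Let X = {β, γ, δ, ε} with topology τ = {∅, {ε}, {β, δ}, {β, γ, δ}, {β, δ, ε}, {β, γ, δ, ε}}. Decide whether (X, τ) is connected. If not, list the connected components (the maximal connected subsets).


(X, τ) is disconnected; components = [{ε}, {β, γ, δ}].

Find clopen sets (U ∈ τ with X ∖ U ∈ τ):
  U = ∅, X ∖ U = {β, γ, δ, ε} — both open, so U is clopen.
  U = {ε}, X ∖ U = {β, γ, δ} — both open, so U is clopen.
  U = {β, γ, δ}, X ∖ U = {ε} — both open, so U is clopen.
  U = {β, γ, δ, ε}, X ∖ U = ∅ — both open, so U is clopen.
Nontrivial clopen(s) exist: e.g. {ε}. So (X, τ) is disconnected.
Compute connected components by grouping points that agree on all clopens:
  component: {ε}
  component: {β, γ, δ}


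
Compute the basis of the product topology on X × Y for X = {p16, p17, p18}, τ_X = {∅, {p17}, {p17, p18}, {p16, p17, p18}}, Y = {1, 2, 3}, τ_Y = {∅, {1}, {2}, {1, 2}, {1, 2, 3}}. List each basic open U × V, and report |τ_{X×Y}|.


Basis B = {∅ × ∅, {p17} × {1}, {p17} × {2}, {p17} × {1, 2}, {p17, p18} × {1}, {p17, p18} × {2}, {p16, p17, p18} × {1}, {p16, p17, p18} × {2}, {p17} × {1, 2, 3}, {p17, p18} × {1, 2}, {p16, p17, p18} × {1, 2}, {p17, p18} × {1, 2, 3}, {p16, p17, p18} × {1, 2, 3}}; |τ_{X×Y}| = 30.

Enumerate products U × V with U ∈ τ_X, V ∈ τ_Y (deduplicated):
  ∅ × ∅ = {} (∅)
  {p17} × {1} = {(p17,1)}
  {p17} × {2} = {(p17,2)}
  {p17} × {1, 2} = {(p17,1), (p17,2)}
  {p17, p18} × {1} = {(p17,1), (p18,1)}
  {p17, p18} × {2} = {(p17,2), (p18,2)}
  {p16, p17, p18} × {1} = {(p16,1), (p17,1), (p18,1)}
  {p16, p17, p18} × {2} = {(p16,2), (p17,2), (p18,2)}
  {p17} × {1, 2, 3} = {(p17,1), (p17,2), (p17,3)}
  {p17, p18} × {1, 2} = {(p17,1), (p17,2), (p18,1), (p18,2)}
  {p16, p17, p18} × {1, 2} = {(p16,1), (p16,2), (p17,1), (p17,2), (p18,1), (p18,2)}
  {p17, p18} × {1, 2, 3} = {(p17,1), (p17,2), (p17,3), (p18,1), (p18,2), (p18,3)}
  {p16, p17, p18} × {1, 2, 3} = {(p16,1), (p16,2), (p16,3), (p17,1), (p17,2), (p17,3), (p18,1), (p18,2), (p18,3)}
These 13 distinct sets form the basis B.
Close under arbitrary unions to get τ_{X×Y}; counting gives |τ_{X×Y}| = 30.
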